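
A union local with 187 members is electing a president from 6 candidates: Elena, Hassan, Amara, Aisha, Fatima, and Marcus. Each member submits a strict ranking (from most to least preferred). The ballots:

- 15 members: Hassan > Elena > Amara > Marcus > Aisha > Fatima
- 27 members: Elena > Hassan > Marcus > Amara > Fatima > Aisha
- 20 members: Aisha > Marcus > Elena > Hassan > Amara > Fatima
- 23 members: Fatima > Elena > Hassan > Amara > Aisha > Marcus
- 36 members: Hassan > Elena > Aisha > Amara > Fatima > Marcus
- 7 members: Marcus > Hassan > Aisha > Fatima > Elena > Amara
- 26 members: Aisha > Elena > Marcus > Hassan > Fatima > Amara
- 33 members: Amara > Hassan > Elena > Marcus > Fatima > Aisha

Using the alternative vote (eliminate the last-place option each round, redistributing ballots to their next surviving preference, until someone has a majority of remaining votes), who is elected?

Elena

Round 1: Elena 27, Hassan 51, Amara 33, Aisha 46, Fatima 23, Marcus 7. Eliminate Marcus.
Round 2: Elena 27, Hassan 58, Amara 33, Aisha 46, Fatima 23. Eliminate Fatima.
Round 3: Elena 50, Hassan 58, Amara 33, Aisha 46. Eliminate Amara.
Round 4: Elena 50, Hassan 91, Aisha 46. Eliminate Aisha.
Round 5: Elena 96, Hassan 91. Elena has a majority.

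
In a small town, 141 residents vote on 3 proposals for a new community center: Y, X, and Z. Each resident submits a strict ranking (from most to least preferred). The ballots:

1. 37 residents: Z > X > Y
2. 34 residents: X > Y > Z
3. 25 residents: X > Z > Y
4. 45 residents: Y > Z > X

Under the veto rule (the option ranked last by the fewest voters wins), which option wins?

Last-place votes: Y 62, X 45, Z 34.
Z is ranked last by the fewest voters, so Z wins.

Z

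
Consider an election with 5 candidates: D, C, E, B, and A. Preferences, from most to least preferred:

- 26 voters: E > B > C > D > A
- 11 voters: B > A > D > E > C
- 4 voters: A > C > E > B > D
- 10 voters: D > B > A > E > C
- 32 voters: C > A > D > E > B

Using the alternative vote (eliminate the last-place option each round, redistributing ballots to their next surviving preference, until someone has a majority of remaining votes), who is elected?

Round 1: D 10, C 32, E 26, B 11, A 4. Eliminate A.
Round 2: D 10, C 36, E 26, B 11. Eliminate D.
Round 3: C 36, E 26, B 21. Eliminate B.
Round 4: C 36, E 47. E has a majority.

E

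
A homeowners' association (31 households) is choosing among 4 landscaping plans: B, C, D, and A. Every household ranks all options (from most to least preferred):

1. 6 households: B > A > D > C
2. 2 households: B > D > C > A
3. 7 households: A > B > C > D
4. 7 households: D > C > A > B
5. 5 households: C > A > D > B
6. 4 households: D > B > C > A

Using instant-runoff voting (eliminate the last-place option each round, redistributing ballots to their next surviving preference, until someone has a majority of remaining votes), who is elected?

A

Round 1: B 8, C 5, D 11, A 7. Eliminate C.
Round 2: B 8, D 11, A 12. Eliminate B.
Round 3: D 13, A 18. A has a majority.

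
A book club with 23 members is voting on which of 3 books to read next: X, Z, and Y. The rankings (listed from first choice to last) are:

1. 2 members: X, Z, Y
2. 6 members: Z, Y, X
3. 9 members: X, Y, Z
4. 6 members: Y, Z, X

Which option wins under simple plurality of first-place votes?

First-place votes: X 11, Z 6, Y 6.
X has the most first-place votes.

X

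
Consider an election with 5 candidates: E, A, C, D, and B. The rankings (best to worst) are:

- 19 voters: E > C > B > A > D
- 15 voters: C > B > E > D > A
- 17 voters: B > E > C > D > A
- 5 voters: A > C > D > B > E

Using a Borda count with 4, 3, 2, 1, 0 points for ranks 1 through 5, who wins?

C

E: 19·4 + 15·2 + 17·3 + 5·0 = 157
A: 19·1 + 15·0 + 17·0 + 5·4 = 39
C: 19·3 + 15·4 + 17·2 + 5·3 = 166
D: 19·0 + 15·1 + 17·1 + 5·2 = 42
B: 19·2 + 15·3 + 17·4 + 5·1 = 156
C has the highest Borda score (166).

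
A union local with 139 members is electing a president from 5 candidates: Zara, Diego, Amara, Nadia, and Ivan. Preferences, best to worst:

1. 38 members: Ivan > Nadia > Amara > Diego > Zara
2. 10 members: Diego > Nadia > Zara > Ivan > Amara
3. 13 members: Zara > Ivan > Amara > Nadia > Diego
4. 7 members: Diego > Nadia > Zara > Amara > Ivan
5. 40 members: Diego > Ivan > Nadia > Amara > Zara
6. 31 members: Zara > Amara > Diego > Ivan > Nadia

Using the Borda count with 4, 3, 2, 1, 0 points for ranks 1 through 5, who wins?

Zara: 38·0 + 10·2 + 13·4 + 7·2 + 40·0 + 31·4 = 210
Diego: 38·1 + 10·4 + 13·0 + 7·4 + 40·4 + 31·2 = 328
Amara: 38·2 + 10·0 + 13·2 + 7·1 + 40·1 + 31·3 = 242
Nadia: 38·3 + 10·3 + 13·1 + 7·3 + 40·2 + 31·0 = 258
Ivan: 38·4 + 10·1 + 13·3 + 7·0 + 40·3 + 31·1 = 352
Ivan has the highest Borda score (352).

Ivan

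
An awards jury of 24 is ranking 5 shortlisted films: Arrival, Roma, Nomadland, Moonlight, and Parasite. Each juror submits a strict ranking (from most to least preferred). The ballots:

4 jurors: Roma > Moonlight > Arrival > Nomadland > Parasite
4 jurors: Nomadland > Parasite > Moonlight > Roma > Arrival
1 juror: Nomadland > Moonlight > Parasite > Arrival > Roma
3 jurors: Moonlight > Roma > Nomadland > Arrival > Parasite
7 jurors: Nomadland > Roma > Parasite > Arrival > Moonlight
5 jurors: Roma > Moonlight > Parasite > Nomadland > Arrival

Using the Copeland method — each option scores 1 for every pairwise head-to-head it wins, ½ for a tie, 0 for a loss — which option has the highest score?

Arrival: loses to Roma, Nomadland, Moonlight, and Parasite → score 0.
Roma: beats Arrival, Moonlight, and Parasite; ties Nomadland → score 3.5.
Nomadland: beats Arrival and Parasite; ties Roma and Moonlight → score 3.
Moonlight: beats Arrival and Parasite; ties Nomadland; loses to Roma → score 2.5.
Parasite: beats Arrival; loses to Roma, Nomadland, and Moonlight → score 1.
Roma has the best pairwise record.

Roma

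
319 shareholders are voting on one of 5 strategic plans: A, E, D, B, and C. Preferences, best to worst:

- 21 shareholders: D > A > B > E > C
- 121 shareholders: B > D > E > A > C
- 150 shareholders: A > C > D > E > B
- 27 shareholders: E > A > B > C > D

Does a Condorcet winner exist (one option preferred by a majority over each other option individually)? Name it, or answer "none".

A vs E: 171–148 for A.
A vs D: 177–142 for A.
A vs B: 198–121 for A.
A vs C: 319–0 for A.
A beats every other option head-to-head.

A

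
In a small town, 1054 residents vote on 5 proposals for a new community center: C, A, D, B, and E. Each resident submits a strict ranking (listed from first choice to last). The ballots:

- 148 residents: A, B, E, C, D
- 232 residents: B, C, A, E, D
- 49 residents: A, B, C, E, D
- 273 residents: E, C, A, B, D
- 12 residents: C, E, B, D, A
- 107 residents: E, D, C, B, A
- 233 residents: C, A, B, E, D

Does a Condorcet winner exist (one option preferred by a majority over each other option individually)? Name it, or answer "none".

Checking pairwise contests:
E beats C 528–526.
C beats A 857–197.
C beats D 947–107.
C beats B 625–429.
A beats E 662–392.
Every option loses at least one head-to-head, so there is no Condorcet winner.

none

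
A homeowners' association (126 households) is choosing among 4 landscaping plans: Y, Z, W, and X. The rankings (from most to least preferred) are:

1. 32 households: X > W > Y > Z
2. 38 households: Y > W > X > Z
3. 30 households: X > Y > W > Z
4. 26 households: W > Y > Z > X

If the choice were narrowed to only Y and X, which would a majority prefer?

Y

Voters preferring Y to X: 64; preferring X to Y: 62.
Y wins the head-to-head.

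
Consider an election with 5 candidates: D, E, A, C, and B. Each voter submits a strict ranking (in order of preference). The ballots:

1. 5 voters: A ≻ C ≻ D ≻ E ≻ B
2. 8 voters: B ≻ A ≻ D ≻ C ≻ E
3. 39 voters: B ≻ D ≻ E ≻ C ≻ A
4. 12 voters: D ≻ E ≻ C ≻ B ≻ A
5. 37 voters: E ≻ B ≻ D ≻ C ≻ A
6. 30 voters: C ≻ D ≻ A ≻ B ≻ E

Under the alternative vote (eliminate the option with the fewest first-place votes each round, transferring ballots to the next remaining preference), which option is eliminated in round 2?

Round 1: D 12, E 37, A 5, C 30, B 47. Eliminate A.
Round 2: D 12, E 37, C 35, B 47. Eliminate D.

D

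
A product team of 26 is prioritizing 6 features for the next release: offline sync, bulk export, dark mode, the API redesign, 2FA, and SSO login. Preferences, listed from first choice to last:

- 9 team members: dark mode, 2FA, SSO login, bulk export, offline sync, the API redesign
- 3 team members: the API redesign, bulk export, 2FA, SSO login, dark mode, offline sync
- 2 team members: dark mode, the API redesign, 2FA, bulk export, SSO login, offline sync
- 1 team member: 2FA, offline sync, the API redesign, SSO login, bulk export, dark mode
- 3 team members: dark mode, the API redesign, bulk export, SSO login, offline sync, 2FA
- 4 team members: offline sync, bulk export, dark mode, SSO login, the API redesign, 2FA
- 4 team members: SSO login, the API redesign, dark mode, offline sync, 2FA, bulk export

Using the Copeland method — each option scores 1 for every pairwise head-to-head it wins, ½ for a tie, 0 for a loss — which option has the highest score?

offline sync: beats the API redesign; loses to bulk export, dark mode, 2FA, and SSO login → score 1.
bulk export: beats offline sync; ties the API redesign; loses to dark mode, 2FA, and SSO login → score 1.5.
dark mode: beats offline sync, bulk export, the API redesign, 2FA, and SSO login → score 5.
the API redesign: beats 2FA; ties bulk export; loses to offline sync, dark mode, and SSO login → score 1.5.
2FA: beats offline sync, bulk export, and SSO login; loses to dark mode and the API redesign → score 3.
SSO login: beats offline sync, bulk export, and the API redesign; loses to dark mode and 2FA → score 3.
dark mode has the best pairwise record.

dark mode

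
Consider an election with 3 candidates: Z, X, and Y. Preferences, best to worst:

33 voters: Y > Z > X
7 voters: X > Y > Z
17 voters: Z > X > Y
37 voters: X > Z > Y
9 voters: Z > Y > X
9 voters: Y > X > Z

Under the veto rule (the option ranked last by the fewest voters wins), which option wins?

Last-place votes: Z 16, X 42, Y 54.
Z is ranked last by the fewest voters, so Z wins.

Z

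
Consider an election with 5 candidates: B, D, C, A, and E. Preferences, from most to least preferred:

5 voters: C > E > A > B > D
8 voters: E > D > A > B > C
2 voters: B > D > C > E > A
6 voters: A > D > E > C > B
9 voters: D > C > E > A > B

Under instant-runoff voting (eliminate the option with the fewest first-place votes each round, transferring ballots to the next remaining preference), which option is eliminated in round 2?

Round 1: B 2, D 9, C 5, A 6, E 8. Eliminate B.
Round 2: D 11, C 5, A 6, E 8. Eliminate C.

C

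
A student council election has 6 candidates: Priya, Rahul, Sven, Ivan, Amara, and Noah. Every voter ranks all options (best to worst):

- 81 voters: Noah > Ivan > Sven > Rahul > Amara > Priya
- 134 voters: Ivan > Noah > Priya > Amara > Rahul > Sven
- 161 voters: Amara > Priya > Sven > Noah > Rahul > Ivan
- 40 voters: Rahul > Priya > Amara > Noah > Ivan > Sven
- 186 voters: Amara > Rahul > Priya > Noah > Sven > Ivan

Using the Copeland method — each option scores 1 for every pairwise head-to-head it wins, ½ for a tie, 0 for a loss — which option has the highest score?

Priya: beats Sven, Ivan, and Noah; loses to Rahul and Amara → score 3.
Rahul: beats Priya, Sven, and Ivan; loses to Amara and Noah → score 3.
Sven: beats Ivan; loses to Priya, Rahul, Amara, and Noah → score 1.
Ivan: loses to Priya, Rahul, Sven, Amara, and Noah → score 0.
Amara: beats Priya, Rahul, Sven, Ivan, and Noah → score 5.
Noah: beats Rahul, Sven, and Ivan; loses to Priya and Amara → score 3.
Amara has the best pairwise record.

Amara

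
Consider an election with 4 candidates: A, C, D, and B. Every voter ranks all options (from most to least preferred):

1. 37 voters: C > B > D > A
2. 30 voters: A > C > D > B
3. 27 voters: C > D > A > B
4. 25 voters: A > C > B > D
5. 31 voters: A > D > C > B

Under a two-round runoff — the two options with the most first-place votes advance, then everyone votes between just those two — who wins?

A

Round 1 first-place votes: A 86, C 64, D 0, B 0.
A and C advance.
Runoff: A is preferred to C by 86 voters; C by 64.
A wins the runoff.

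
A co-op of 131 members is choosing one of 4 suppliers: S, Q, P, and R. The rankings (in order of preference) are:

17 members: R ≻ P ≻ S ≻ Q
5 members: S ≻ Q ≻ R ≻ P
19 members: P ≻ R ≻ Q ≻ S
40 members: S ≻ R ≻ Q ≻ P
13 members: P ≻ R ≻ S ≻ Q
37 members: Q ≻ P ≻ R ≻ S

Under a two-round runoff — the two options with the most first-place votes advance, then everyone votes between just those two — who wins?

S

Round 1 first-place votes: S 45, Q 37, P 32, R 17.
S and Q advance.
Runoff: S is preferred to Q by 75 voters; Q by 56.
S wins the runoff.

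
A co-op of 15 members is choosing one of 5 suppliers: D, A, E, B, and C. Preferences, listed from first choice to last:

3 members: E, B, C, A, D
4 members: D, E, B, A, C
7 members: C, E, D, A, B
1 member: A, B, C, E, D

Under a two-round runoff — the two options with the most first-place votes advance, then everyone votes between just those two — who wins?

Round 1 first-place votes: D 4, A 1, E 3, B 0, C 7.
C and D advance.
Runoff: C is preferred to D by 11 voters; D by 4.
C wins the runoff.

C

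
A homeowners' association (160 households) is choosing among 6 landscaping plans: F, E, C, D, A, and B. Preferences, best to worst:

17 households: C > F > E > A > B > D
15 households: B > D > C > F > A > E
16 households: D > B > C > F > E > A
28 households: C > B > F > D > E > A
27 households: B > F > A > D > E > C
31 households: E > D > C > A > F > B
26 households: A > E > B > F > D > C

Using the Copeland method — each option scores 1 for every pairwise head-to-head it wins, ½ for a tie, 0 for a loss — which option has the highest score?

B

F: beats E, D, and A; loses to C and B → score 3.
E: beats C and A; loses to F, D, and B → score 2.
C: beats F and A; loses to E, D, and B → score 2.
D: beats E, C, and A; loses to F and B → score 3.
A: loses to F, E, C, D, and B → score 0.
B: beats F, E, C, D, and A → score 5.
B has the best pairwise record.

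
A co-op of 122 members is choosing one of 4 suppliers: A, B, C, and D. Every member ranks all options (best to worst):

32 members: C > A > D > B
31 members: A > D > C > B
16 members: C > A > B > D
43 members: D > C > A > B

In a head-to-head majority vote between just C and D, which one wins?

Voters preferring C to D: 48; preferring D to C: 74.
D wins the head-to-head.

D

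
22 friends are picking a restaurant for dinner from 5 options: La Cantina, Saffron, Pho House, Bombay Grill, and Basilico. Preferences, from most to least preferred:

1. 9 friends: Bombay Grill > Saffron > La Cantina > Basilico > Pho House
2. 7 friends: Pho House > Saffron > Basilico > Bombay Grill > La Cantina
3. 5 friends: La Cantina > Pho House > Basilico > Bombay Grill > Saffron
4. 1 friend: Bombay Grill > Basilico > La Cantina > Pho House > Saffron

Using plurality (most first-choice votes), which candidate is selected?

Bombay Grill

First-place votes: La Cantina 5, Saffron 0, Pho House 7, Bombay Grill 10, Basilico 0.
Bombay Grill has the most first-place votes.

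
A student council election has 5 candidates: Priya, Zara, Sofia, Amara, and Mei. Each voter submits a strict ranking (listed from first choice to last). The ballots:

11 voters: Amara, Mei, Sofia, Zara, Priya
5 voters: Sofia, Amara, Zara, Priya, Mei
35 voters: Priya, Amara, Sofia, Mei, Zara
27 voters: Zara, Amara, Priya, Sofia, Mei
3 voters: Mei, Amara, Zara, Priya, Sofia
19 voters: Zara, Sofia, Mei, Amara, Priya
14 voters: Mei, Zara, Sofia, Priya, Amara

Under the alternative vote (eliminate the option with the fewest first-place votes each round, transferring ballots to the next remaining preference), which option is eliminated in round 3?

Round 1: Priya 35, Zara 46, Sofia 5, Amara 11, Mei 17. Eliminate Sofia.
Round 2: Priya 35, Zara 46, Amara 16, Mei 17. Eliminate Amara.
Round 3: Priya 35, Zara 51, Mei 28. Eliminate Mei.

Mei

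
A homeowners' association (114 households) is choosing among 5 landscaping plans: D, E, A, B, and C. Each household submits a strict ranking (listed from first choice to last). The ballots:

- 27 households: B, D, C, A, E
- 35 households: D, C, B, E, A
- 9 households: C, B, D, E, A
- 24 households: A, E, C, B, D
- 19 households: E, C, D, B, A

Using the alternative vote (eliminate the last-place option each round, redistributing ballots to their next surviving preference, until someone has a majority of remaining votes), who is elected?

B

Round 1: D 35, E 19, A 24, B 27, C 9. Eliminate C.
Round 2: D 35, E 19, A 24, B 36. Eliminate E.
Round 3: D 54, A 24, B 36. Eliminate A.
Round 4: D 54, B 60. B has a majority.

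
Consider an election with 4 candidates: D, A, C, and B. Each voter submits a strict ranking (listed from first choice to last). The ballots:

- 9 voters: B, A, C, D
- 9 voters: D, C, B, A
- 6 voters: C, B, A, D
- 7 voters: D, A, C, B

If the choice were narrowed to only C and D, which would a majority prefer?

Voters preferring C to D: 15; preferring D to C: 16.
D wins the head-to-head.

D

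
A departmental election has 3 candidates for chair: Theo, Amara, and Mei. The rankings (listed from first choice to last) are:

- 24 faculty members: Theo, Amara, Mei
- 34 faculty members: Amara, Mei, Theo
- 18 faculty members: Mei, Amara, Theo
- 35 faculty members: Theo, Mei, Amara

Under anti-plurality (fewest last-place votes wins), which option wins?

Last-place votes: Theo 52, Amara 35, Mei 24.
Mei is ranked last by the fewest voters, so Mei wins.

Mei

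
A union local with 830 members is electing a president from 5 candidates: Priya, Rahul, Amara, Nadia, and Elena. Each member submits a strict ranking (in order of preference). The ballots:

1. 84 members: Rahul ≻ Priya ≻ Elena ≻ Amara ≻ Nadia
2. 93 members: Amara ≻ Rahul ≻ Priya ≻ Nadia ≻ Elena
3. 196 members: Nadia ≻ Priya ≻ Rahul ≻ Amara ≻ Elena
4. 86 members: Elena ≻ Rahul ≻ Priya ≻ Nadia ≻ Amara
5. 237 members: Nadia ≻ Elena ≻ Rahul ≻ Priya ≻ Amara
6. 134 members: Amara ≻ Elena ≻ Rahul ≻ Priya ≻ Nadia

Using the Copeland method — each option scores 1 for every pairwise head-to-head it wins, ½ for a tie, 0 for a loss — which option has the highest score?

Nadia

Priya: beats Amara; loses to Rahul, Nadia, and Elena → score 1.
Rahul: beats Priya and Amara; loses to Nadia and Elena → score 2.
Amara: beats Elena; loses to Priya, Rahul, and Nadia → score 1.
Nadia: beats Priya, Rahul, Amara, and Elena → score 4.
Elena: beats Priya and Rahul; loses to Amara and Nadia → score 2.
Nadia has the best pairwise record.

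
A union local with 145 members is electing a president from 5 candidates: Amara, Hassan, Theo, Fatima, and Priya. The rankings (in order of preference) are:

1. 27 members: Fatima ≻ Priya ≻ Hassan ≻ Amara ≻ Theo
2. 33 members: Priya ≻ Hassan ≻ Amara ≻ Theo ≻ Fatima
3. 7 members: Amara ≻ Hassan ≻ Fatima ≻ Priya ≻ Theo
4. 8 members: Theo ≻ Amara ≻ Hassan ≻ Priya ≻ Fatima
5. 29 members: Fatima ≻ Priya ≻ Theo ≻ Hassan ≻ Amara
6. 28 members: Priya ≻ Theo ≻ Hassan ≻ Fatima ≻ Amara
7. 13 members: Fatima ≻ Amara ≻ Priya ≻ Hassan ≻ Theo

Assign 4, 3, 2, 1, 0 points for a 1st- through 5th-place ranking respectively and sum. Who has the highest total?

Priya

Amara: 27·1 + 33·2 + 7·4 + 8·3 + 29·0 + 28·0 + 13·3 = 184
Hassan: 27·2 + 33·3 + 7·3 + 8·2 + 29·1 + 28·2 + 13·1 = 288
Theo: 27·0 + 33·1 + 7·0 + 8·4 + 29·2 + 28·3 + 13·0 = 207
Fatima: 27·4 + 33·0 + 7·2 + 8·0 + 29·4 + 28·1 + 13·4 = 318
Priya: 27·3 + 33·4 + 7·1 + 8·1 + 29·3 + 28·4 + 13·2 = 453
Priya has the highest Borda score (453).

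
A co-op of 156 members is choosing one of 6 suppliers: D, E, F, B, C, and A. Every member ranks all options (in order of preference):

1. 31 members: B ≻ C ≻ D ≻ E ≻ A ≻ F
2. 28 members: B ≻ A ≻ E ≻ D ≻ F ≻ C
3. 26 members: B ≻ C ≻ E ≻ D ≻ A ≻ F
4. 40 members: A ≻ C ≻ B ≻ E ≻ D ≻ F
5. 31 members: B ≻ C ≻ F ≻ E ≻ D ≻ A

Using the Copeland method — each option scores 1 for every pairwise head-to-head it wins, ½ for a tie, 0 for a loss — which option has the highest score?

D: beats F and A; loses to E, B, and C → score 2.
E: beats D, F, and A; loses to B and C → score 3.
F: loses to D, E, B, C, and A → score 0.
B: beats D, E, F, C, and A → score 5.
C: beats D, E, F, and A; loses to B → score 4.
A: beats F; loses to D, E, B, and C → score 1.
B has the best pairwise record.

B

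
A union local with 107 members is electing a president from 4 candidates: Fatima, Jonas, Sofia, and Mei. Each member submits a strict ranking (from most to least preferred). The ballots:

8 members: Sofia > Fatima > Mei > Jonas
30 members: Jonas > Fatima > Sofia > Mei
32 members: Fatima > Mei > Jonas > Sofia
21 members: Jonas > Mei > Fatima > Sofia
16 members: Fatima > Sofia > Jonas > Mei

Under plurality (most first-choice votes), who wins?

First-place votes: Fatima 48, Jonas 51, Sofia 8, Mei 0.
Jonas has the most first-place votes.

Jonas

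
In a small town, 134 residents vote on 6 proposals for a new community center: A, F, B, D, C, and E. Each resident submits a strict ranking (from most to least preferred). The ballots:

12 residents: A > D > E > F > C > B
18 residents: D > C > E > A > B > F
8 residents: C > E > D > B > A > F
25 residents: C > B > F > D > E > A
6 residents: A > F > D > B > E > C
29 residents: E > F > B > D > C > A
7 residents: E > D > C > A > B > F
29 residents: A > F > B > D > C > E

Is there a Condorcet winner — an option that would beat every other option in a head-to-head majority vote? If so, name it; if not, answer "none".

Checking pairwise contests:
D beats A 87–47.
A beats F 80–54.
A beats B 72–62.
F beats D 89–45.
F beats C 76–58.
D beats E 90–44.
Every option loses at least one head-to-head, so there is no Condorcet winner.

none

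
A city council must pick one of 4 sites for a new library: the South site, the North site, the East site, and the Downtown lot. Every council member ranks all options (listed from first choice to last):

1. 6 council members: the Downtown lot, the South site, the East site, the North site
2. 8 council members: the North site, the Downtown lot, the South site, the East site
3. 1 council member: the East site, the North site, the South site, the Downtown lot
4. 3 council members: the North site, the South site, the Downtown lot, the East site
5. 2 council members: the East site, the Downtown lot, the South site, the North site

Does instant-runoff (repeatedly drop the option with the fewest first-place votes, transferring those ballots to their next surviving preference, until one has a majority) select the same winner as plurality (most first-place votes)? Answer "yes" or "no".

yes

Instant-runoff — R1 the South site 0, the North site 11, the East site 3, the Downtown lot 6 (the North site winner). Winner: the North site.
Plurality — first-place votes: the South site 0, the North site 11, the East site 3, the Downtown lot 6. Winner: the North site.
The two methods agree.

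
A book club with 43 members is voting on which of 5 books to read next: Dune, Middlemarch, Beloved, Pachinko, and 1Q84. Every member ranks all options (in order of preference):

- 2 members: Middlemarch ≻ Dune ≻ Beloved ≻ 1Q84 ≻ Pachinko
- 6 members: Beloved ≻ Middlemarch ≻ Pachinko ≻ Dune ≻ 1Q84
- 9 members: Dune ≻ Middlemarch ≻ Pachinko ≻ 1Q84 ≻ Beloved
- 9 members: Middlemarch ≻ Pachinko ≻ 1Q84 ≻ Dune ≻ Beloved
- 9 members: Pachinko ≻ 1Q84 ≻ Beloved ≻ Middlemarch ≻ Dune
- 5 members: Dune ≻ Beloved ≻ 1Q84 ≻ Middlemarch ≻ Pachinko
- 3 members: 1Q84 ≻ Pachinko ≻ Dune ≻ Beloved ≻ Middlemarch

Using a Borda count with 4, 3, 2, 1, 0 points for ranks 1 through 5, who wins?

Middlemarch

Dune: 2·3 + 6·1 + 9·4 + 9·1 + 9·0 + 5·4 + 3·2 = 83
Middlemarch: 2·4 + 6·3 + 9·3 + 9·4 + 9·1 + 5·1 + 3·0 = 103
Beloved: 2·2 + 6·4 + 9·0 + 9·0 + 9·2 + 5·3 + 3·1 = 64
Pachinko: 2·0 + 6·2 + 9·2 + 9·3 + 9·4 + 5·0 + 3·3 = 102
1Q84: 2·1 + 6·0 + 9·1 + 9·2 + 9·3 + 5·2 + 3·4 = 78
Middlemarch has the highest Borda score (103).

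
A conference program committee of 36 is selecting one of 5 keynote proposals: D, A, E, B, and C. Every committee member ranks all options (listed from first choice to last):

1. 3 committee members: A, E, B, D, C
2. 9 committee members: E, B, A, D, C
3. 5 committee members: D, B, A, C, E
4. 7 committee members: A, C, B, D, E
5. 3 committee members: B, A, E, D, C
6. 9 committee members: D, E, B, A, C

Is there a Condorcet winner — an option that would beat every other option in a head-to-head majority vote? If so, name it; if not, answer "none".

Checking pairwise contests:
A beats D 22–14.
B beats A 26–10.
D beats E 21–15.
E beats B 21–15.
D beats C 29–7.
Every option loses at least one head-to-head, so there is no Condorcet winner.

none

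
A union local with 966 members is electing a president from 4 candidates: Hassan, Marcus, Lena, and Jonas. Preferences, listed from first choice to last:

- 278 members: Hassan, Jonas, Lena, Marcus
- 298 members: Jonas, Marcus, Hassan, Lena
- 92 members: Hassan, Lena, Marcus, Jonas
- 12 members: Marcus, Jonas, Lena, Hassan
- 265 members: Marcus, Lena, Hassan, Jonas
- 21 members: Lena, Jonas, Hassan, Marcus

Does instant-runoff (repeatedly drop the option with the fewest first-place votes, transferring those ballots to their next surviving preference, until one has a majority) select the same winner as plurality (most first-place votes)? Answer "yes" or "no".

yes

Instant-runoff — R1 Hassan 370, Marcus 277, Lena 21, Jonas 298 (Lena out); R2 Hassan 370, Marcus 277, Jonas 319 (Marcus out); R3 Hassan 635, Jonas 331 (Hassan winner). Winner: Hassan.
Plurality — first-place votes: Hassan 370, Marcus 277, Lena 21, Jonas 298. Winner: Hassan.
The two methods agree.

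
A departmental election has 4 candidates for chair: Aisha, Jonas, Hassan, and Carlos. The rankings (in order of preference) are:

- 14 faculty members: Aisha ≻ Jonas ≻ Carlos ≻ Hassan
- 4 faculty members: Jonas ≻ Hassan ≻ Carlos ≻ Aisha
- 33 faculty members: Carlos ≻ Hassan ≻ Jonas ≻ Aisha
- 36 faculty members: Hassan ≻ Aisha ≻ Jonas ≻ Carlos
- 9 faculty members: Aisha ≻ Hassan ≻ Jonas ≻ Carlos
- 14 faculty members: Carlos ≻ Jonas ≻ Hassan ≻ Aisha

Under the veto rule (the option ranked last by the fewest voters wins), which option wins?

Jonas

Last-place votes: Aisha 51, Jonas 0, Hassan 14, Carlos 45.
Jonas is ranked last by the fewest voters, so Jonas wins.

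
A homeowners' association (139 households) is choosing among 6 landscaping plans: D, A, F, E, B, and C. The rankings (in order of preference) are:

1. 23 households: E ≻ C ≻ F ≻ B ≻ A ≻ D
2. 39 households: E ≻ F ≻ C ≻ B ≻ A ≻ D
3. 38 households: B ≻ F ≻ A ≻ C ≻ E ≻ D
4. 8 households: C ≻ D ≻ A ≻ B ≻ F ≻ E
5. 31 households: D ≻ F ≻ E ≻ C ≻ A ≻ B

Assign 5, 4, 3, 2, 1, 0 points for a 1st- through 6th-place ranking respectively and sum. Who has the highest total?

F

D: 23·0 + 39·0 + 38·0 + 8·4 + 31·5 = 187
A: 23·1 + 39·1 + 38·3 + 8·3 + 31·1 = 231
F: 23·3 + 39·4 + 38·4 + 8·1 + 31·4 = 509
E: 23·5 + 39·5 + 38·1 + 8·0 + 31·3 = 441
B: 23·2 + 39·2 + 38·5 + 8·2 + 31·0 = 330
C: 23·4 + 39·3 + 38·2 + 8·5 + 31·2 = 387
F has the highest Borda score (509).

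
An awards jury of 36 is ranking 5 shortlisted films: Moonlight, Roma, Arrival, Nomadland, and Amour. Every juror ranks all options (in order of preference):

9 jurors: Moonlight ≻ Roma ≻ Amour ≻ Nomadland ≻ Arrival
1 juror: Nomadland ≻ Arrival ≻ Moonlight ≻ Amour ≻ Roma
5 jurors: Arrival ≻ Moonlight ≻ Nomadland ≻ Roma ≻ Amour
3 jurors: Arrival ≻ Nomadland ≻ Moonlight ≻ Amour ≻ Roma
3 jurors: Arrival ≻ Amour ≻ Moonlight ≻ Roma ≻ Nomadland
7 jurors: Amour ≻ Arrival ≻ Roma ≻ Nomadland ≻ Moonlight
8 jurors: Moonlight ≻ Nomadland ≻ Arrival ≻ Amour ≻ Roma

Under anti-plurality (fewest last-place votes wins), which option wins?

Last-place votes: Moonlight 7, Roma 12, Arrival 9, Nomadland 3, Amour 5.
Nomadland is ranked last by the fewest voters, so Nomadland wins.

Nomadland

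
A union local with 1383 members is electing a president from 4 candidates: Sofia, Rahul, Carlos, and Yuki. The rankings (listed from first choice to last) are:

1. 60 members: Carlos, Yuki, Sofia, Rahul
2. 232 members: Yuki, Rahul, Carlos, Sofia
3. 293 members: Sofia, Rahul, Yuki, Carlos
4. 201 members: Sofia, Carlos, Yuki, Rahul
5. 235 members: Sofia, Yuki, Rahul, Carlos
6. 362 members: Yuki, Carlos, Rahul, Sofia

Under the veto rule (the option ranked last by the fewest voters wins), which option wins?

Last-place votes: Sofia 594, Rahul 261, Carlos 528, Yuki 0.
Yuki is ranked last by the fewest voters, so Yuki wins.

Yuki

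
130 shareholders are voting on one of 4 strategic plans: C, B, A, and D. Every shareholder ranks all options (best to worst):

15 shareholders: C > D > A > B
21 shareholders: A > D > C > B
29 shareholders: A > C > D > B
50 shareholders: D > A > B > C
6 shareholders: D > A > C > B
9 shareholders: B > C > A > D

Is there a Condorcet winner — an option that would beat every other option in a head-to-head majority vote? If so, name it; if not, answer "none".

D

D vs C: 77–53 for D.
D vs B: 121–9 for D.
D vs A: 71–59 for D.
D beats every other option head-to-head.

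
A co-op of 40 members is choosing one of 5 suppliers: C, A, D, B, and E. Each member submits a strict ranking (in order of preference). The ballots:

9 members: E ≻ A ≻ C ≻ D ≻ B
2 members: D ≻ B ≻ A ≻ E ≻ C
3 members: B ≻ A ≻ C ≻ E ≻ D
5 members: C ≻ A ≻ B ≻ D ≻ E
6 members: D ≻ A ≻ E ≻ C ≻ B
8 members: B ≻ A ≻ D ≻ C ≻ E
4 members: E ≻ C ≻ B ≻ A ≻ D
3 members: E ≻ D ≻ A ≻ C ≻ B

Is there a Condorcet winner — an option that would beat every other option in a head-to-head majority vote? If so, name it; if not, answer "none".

A

A vs C: 31–9 for A.
A vs D: 29–11 for A.
A vs B: 23–17 for A.
A vs E: 24–16 for A.
A beats every other option head-to-head.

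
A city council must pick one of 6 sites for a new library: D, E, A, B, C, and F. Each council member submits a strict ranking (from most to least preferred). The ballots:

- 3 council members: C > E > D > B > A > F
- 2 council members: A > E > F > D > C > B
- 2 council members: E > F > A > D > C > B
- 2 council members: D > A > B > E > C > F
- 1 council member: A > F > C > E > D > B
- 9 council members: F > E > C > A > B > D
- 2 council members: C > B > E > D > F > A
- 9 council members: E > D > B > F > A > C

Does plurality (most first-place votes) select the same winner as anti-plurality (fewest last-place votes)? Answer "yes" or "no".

yes

Plurality — first-place votes: D 2, E 11, A 3, B 0, C 5, F 9. Winner: E.
Anti-plurality — last-place votes: D 9, E 0, A 2, B 5, C 9, F 5. Winner: E.
The two methods agree.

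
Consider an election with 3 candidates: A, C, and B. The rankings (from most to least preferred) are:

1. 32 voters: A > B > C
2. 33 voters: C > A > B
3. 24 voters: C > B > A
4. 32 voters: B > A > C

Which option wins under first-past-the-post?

C

First-place votes: A 32, C 57, B 32.
C has the most first-place votes.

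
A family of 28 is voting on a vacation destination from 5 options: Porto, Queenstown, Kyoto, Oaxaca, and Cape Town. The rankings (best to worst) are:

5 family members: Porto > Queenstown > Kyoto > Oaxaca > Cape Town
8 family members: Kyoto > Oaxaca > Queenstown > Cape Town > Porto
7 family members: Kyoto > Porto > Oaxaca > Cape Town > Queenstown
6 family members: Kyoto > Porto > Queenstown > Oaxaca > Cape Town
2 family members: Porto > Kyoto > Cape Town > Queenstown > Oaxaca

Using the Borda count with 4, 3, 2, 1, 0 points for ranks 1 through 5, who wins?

Kyoto

Porto: 5·4 + 8·0 + 7·3 + 6·3 + 2·4 = 67
Queenstown: 5·3 + 8·2 + 7·0 + 6·2 + 2·1 = 45
Kyoto: 5·2 + 8·4 + 7·4 + 6·4 + 2·3 = 100
Oaxaca: 5·1 + 8·3 + 7·2 + 6·1 + 2·0 = 49
Cape Town: 5·0 + 8·1 + 7·1 + 6·0 + 2·2 = 19
Kyoto has the highest Borda score (100).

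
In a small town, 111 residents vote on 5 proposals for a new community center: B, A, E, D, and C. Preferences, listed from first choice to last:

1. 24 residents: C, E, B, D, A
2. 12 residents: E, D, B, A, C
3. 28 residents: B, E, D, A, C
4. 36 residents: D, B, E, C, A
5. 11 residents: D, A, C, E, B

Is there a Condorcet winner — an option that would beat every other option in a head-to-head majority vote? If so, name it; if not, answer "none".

none

Checking pairwise contests:
D beats B 59–52.
B beats A 100–11.
B beats E 64–47.
E beats D 64–47.
B beats C 76–35.
Every option loses at least one head-to-head, so there is no Condorcet winner.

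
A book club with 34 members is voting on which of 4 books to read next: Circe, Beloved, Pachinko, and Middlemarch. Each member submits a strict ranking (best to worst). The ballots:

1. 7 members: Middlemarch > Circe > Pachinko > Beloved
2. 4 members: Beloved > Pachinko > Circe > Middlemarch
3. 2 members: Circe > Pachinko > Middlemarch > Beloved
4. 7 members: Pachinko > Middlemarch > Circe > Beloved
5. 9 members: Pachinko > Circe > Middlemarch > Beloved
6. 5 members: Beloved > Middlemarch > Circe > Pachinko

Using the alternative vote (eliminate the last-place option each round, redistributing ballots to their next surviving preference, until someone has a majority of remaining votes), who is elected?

Round 1: Circe 2, Beloved 9, Pachinko 16, Middlemarch 7. Eliminate Circe.
Round 2: Beloved 9, Pachinko 18, Middlemarch 7. Pachinko has a majority.

Pachinko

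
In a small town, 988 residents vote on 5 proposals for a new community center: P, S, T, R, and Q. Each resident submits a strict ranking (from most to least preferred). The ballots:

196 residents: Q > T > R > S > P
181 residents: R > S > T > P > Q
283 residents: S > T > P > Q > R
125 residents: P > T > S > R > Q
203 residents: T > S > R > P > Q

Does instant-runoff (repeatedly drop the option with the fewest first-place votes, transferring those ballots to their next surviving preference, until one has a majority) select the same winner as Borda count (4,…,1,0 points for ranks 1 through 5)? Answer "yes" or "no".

Instant-runoff — R1 P 125, S 283, T 203, R 181, Q 196 (P out); R2 S 283, T 328, R 181, Q 196 (R out); R3 S 464, T 328, Q 196 (Q out); R4 S 464, T 524 (T winner). Winner: T.
Borda — scores: P 1450, S 2730, T 2986, R 1647, Q 1067. Winner: T.
The two methods agree.

yes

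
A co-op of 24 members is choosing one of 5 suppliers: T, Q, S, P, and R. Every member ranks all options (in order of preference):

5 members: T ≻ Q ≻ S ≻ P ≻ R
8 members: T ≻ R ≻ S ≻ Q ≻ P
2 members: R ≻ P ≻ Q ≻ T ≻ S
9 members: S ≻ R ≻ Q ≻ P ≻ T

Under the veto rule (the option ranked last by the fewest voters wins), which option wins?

Last-place votes: T 9, Q 0, S 2, P 8, R 5.
Q is ranked last by the fewest voters, so Q wins.

Q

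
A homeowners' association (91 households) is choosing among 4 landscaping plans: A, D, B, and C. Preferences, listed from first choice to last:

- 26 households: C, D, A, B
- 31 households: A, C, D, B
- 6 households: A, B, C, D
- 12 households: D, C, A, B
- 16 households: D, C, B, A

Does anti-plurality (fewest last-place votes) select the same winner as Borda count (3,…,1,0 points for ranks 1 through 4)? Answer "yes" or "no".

Anti-plurality — last-place votes: A 16, D 6, B 69, C 0. Winner: C.
Borda — scores: A 149, D 167, B 28, C 202. Winner: C.
The two methods agree.

yes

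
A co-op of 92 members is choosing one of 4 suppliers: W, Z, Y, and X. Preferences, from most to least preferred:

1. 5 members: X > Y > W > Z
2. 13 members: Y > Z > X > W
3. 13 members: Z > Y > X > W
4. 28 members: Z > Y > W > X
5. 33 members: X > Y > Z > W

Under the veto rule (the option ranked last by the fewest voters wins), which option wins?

Y

Last-place votes: W 59, Z 5, Y 0, X 28.
Y is ranked last by the fewest voters, so Y wins.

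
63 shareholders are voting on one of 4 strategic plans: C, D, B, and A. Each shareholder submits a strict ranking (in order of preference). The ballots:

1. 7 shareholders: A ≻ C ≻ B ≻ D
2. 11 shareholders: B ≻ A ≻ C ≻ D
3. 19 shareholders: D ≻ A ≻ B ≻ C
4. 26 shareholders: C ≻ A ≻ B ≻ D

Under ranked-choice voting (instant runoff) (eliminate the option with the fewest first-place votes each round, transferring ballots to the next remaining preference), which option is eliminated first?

A

Round 1: C 26, D 19, B 11, A 7. Eliminate A.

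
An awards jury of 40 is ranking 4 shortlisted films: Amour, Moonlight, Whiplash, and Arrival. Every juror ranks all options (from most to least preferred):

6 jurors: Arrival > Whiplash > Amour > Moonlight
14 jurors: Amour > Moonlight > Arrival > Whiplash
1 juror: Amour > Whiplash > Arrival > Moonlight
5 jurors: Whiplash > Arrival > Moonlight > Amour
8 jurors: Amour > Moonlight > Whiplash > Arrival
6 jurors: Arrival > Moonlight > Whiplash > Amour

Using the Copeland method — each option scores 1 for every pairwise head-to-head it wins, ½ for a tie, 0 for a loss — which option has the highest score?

Amour

Amour: beats Moonlight, Whiplash, and Arrival → score 3.
Moonlight: beats Whiplash and Arrival; loses to Amour → score 2.
Whiplash: loses to Amour, Moonlight, and Arrival → score 0.
Arrival: beats Whiplash; loses to Amour and Moonlight → score 1.
Amour has the best pairwise record.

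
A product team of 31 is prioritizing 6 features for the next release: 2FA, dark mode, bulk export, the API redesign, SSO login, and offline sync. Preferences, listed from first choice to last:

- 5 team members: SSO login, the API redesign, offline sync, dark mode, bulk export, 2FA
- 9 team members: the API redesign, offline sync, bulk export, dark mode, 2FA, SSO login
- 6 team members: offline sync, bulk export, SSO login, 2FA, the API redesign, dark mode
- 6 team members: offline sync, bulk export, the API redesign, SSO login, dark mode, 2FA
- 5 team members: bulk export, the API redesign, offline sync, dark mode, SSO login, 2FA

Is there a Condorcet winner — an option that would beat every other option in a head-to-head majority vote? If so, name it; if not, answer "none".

none

Checking pairwise contests:
dark mode beats 2FA 25–6.
bulk export beats dark mode 26–5.
offline sync beats bulk export 26–5.
bulk export beats the API redesign 17–14.
bulk export beats SSO login 26–5.
the API redesign beats offline sync 19–12.
Every option loses at least one head-to-head, so there is no Condorcet winner.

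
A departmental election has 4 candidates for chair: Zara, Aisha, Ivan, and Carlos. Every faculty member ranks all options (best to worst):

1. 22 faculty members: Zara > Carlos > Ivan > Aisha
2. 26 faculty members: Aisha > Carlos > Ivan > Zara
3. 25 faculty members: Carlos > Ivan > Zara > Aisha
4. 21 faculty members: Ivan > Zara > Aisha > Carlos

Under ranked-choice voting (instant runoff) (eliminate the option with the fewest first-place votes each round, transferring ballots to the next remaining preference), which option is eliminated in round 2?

Carlos

Round 1: Zara 22, Aisha 26, Ivan 21, Carlos 25. Eliminate Ivan.
Round 2: Zara 43, Aisha 26, Carlos 25. Eliminate Carlos.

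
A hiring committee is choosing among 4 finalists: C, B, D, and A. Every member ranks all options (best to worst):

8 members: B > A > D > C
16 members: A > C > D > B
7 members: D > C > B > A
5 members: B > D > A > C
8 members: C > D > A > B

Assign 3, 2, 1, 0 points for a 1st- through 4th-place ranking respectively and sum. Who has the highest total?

C: 8·0 + 16·2 + 7·2 + 5·0 + 8·3 = 70
B: 8·3 + 16·0 + 7·1 + 5·3 + 8·0 = 46
D: 8·1 + 16·1 + 7·3 + 5·2 + 8·2 = 71
A: 8·2 + 16·3 + 7·0 + 5·1 + 8·1 = 77
A has the highest Borda score (77).

A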